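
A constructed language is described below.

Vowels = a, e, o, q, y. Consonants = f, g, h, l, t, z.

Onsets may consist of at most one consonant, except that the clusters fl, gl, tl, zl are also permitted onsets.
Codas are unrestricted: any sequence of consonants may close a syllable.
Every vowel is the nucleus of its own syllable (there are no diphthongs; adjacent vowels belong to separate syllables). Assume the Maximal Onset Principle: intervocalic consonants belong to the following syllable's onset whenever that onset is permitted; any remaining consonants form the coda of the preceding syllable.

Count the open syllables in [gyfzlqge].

Nuclei (vowels): y, q, e → 3 syllables.
/y…q/ gap (V1→V2): /fzl/ splits as /f/ + /zl/ (/zl/ is the longest suffix that is a licit onset).
/q…e/ gap (V2→V3): /g/ is a single consonant, so it becomes the next onset.
Result: gyf.zlq.ge.
Classifying each syllable: /gyf/ (closed), /zlq/ (open), /ge/ (open).
Open syllables: 2.

2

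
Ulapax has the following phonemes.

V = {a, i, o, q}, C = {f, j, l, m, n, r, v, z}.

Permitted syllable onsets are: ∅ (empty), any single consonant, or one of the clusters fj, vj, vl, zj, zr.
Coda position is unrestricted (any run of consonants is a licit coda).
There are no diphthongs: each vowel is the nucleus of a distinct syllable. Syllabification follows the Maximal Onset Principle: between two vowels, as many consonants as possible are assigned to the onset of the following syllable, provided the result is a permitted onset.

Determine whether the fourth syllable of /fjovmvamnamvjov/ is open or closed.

Nuclei (vowels): o, a, a, o → 4 syllables.
σ1/σ2 boundary: /vmv/ splits as /vm/ + /v/ (/v/ is the longest suffix that is a licit onset).
σ2/σ3 boundary: /mn/ splits as /m/ + /n/ (/n/ is the longest suffix that is a licit onset).
σ3/σ4 boundary: /mvj/ splits as /m/ + /vj/ (/vj/ is the longest suffix that is a licit onset).
Result: fjovm.vam.nam.vjov.
Syllable 4 is /vjov/ with coda /v/, so it is closed.

closed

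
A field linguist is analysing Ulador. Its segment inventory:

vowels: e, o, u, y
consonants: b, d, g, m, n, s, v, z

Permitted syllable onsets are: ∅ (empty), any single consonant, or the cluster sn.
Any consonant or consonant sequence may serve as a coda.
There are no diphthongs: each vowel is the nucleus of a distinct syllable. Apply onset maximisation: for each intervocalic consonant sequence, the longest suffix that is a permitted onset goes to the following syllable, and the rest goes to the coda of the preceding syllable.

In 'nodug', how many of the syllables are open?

Nuclei (vowels): o, u → 2 syllables.
σ1/σ2 boundary: /d/ → onset of the next syllable (single consonants are always licit onsets).
So the parse is no.dug.
Classifying each syllable: /no/ (open), /dug/ (closed).
Open syllables: 1.

1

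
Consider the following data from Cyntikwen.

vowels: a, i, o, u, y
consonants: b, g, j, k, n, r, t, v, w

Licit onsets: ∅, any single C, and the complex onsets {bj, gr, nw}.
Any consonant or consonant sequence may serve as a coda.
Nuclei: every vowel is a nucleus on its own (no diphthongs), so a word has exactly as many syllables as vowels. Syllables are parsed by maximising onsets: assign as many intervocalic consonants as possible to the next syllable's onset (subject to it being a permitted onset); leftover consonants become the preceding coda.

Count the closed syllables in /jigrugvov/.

2

Vowels present: i, u, o; each is a nucleus, giving 3 syllables.
/i…u/ gap (V1→V2): /gr/ — entire cluster is a permitted onset → onset /gr/, coda ∅.
/u…o/ gap (V2→V3): cluster /gv/ — the longest permitted-onset suffix is /v/; onset = /v/, preceding coda = /g/.
Result: ji.grug.vov.
Classifying each syllable: /ji/ (open), /grug/ (closed), /vov/ (closed).
Closed syllables: 2.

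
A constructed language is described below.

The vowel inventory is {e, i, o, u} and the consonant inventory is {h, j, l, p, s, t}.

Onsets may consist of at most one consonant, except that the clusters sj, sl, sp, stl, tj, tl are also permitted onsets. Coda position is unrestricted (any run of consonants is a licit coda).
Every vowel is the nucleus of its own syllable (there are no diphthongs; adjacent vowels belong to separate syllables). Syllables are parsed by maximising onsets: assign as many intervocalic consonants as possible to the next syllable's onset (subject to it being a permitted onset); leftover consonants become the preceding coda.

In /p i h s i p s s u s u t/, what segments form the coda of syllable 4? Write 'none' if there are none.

Vowels present: i, i, u, u; each is a nucleus, giving 4 syllables.
Between /i/ (V1) and /i/ (V2): /hs/; trying suffixes from longest down, /s/ is the first permitted one, so coda /h/ | onset /s/.
Between /i/ (V2) and /u/ (V3): cluster /pss/ — the longest permitted-onset suffix is /s/; onset = /s/, preceding coda = /ps/.
Between /u/ (V3) and /u/ (V4): /s/ → onset of the next syllable (single consonants are always licit onsets).
Putting it together: pih.sips.su.sut.
Syllable 4 is /sut/: onset /s/, nucleus /u/, coda /t/.

t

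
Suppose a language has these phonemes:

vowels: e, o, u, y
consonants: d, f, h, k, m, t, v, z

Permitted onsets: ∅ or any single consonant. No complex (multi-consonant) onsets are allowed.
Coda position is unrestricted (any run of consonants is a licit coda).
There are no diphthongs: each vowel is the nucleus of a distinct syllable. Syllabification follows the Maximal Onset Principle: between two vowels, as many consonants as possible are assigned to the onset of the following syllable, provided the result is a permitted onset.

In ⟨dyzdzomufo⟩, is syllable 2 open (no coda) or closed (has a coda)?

open

The vowels are y, o, u, o — 4 nuclei, so 4 syllables.
σ1/σ2 boundary: /zdz/ splits as /zd/ + /z/ (/z/ is the longest suffix that is a licit onset).
σ2/σ3 boundary: /m/ → onset of the next syllable (single consonants are always licit onsets).
σ3/σ4 boundary: just /f/ — single C goes to the following onset.
Syllabification: dyzd.zo.mu.fo.
Syllable 2 is /zo/; it ends in its nucleus with no coda, so it is open.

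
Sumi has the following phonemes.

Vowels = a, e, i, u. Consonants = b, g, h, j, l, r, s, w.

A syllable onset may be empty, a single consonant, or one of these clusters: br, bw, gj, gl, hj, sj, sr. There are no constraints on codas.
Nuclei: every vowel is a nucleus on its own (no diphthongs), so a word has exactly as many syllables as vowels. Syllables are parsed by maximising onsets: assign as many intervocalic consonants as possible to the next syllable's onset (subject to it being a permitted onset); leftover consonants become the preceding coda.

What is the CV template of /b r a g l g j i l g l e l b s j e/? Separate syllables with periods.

Vowels present: a, i, e, e; each is a nucleus, giving 4 syllables.
σ1/σ2 boundary: /glgj/ — longest licit onset from the right is /gj/, leaving /gl/ as coda.
σ2/σ3 boundary: /lgl/ — longest licit onset from the right is /gl/, leaving /l/ as coda.
σ3/σ4 boundary: /lbsj/ — longest licit onset from the right is /sj/, leaving /lb/ as coda.
Syllabification: bragl.gjil.glelb.sje.
Mapping each syllable to C/V: /bragl/ → CCVCC, /gjil/ → CCVC, /glelb/ → CCVCC, /sje/ → CCV.

CCVCC.CCVC.CCVCC.CCV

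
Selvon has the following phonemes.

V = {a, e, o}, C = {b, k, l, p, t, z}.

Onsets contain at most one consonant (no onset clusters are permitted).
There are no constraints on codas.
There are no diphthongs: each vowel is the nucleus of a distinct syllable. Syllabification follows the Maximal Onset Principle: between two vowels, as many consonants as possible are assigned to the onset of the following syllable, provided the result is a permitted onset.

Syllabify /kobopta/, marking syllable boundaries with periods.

Vowels present: o, o, a; each is a nucleus, giving 3 syllables.
/o…o/ gap (V1→V2): just /b/ — single C goes to the following onset.
/o…a/ gap (V2→V3): cluster /pt/ — the longest permitted-onset suffix is /t/; onset = /t/, preceding coda = /p/.

ko.bop.ta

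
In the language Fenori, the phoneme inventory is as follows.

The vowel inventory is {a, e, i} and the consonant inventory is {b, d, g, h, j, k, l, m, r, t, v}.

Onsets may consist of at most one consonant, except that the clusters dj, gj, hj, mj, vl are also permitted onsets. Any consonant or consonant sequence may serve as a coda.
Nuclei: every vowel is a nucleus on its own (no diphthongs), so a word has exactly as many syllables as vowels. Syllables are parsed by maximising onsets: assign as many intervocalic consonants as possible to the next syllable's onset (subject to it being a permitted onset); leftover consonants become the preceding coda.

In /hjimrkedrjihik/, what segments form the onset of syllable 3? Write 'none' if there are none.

j

Nuclei (vowels): i, e, i, i → 4 syllables.
/i…e/ gap (V1→V2): /mrk/ splits as /mr/ + /k/ (/k/ is the longest suffix that is a licit onset).
/e…i/ gap (V2→V3): /drj/; trying suffixes from longest down, /j/ is the first permitted one, so coda /dr/ | onset /j/.
/i…i/ gap (V3→V4): /h/ is a single consonant, so it becomes the next onset.
Result: hjimr.kedr.ji.hik.
Syllable 3 is /ji/: onset /j/, nucleus /i/, coda ∅.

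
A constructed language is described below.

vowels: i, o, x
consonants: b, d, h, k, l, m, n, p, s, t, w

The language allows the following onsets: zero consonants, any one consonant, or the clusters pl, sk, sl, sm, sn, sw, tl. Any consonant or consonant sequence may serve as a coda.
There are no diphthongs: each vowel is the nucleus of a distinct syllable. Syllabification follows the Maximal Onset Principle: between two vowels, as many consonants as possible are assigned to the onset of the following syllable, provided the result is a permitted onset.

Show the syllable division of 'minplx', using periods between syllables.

The vowels are i, x — 2 nuclei, so 2 syllables.
Between /i/ (V1) and /x/ (V2): cluster /npl/ — the longest permitted-onset suffix is /pl/; onset = /pl/, preceding coda = /n/.

min.plx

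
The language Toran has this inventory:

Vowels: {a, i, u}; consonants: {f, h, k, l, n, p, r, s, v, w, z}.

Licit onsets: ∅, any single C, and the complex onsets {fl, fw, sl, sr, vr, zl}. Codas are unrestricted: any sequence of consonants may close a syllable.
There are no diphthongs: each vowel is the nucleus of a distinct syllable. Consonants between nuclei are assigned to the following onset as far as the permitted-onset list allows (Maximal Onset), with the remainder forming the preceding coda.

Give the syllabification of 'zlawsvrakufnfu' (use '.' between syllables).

zlaws.vra.kufn.fu

Nuclei (vowels): a, a, u, u → 4 syllables.
V1 /a/ – V2 /a/: /wsvr/ — longest licit onset from the right is /vr/, leaving /ws/ as coda.
V2 /a/ – V3 /u/: /k/ is a single consonant, so it becomes the next onset.
V3 /u/ – V4 /u/: /fnf/ — longest licit onset from the right is /f/, leaving /fn/ as coda.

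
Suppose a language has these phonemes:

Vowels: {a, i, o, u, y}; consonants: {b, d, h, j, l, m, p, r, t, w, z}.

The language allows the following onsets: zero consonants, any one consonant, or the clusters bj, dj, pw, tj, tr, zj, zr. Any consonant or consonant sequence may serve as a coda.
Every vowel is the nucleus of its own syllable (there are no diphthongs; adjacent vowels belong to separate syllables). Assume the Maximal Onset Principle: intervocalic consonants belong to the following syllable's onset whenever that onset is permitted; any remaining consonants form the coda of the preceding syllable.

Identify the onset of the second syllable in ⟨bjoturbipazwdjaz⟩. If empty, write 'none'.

t

Vowels present: o, u, i, a, a; each is a nucleus, giving 5 syllables.
σ1/σ2 boundary: /t/ is a single consonant, so it becomes the next onset.
σ2/σ3 boundary: /rb/ — longest licit onset from the right is /b/, leaving /r/ as coda.
σ3/σ4 boundary: just /p/ — single C goes to the following onset.
σ4/σ5 boundary: /zwdj/ — longest licit onset from the right is /dj/, leaving /zw/ as coda.
Result: bjo.tur.bi.pazw.djaz.
Syllable 2 is /tur/: onset /t/, nucleus /u/, coda /r/.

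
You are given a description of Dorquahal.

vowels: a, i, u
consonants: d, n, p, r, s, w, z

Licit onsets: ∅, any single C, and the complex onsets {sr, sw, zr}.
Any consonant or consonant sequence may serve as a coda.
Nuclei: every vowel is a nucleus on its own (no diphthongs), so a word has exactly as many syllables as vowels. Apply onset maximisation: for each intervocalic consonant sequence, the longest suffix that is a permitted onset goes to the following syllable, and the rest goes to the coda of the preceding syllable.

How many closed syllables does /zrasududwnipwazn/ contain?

Nuclei (vowels): a, u, u, i, a → 5 syllables.
Between /a/ (V1) and /u/ (V2): just /s/ — single C goes to the following onset.
Between /u/ (V2) and /u/ (V3): /d/ → onset of the next syllable (single consonants are always licit onsets).
Between /u/ (V3) and /i/ (V4): /dwn/; trying suffixes from longest down, /n/ is the first permitted one, so coda /dw/ | onset /n/.
Between /i/ (V4) and /a/ (V5): cluster /pw/ — the longest permitted-onset suffix is /w/; onset = /w/, preceding coda = /p/.
Result: zra.su.dudw.nip.wazn.
Classifying each syllable: /zra/ (open), /su/ (open), /dudw/ (closed), /nip/ (closed), /wazn/ (closed).
Closed syllables: 3.

3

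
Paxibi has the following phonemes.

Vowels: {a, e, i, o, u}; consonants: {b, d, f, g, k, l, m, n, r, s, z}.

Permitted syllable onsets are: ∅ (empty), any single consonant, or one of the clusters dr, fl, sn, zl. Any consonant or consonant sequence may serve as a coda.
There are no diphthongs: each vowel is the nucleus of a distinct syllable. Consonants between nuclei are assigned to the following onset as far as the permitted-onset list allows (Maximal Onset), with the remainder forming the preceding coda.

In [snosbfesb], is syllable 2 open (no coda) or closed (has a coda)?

Nuclei (vowels): o, e → 2 syllables.
/o…e/ gap (V1→V2): /sbf/ — longest licit onset from the right is /f/, leaving /sb/ as coda.
Result: snosb.fesb.
Syllable 2 is /fesb/ with coda /sb/, so it is closed.

closed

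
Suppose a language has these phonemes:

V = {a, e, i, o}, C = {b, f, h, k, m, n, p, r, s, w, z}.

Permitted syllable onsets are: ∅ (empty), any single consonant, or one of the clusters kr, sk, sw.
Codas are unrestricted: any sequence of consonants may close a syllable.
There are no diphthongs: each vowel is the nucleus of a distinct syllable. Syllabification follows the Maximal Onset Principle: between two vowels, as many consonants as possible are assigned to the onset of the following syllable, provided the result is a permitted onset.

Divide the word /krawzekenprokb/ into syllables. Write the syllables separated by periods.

Nuclei (vowels): a, e, e, o → 4 syllables.
V1 /a/ – V2 /e/: /wz/ splits as /w/ + /z/ (/z/ is the longest suffix that is a licit onset).
V2 /e/ – V3 /e/: /k/ is a single consonant, so it becomes the next onset.
V3 /e/ – V4 /o/: cluster /npr/ — the longest permitted-onset suffix is /r/; onset = /r/, preceding coda = /np/.

kraw.ze.kenp.rokb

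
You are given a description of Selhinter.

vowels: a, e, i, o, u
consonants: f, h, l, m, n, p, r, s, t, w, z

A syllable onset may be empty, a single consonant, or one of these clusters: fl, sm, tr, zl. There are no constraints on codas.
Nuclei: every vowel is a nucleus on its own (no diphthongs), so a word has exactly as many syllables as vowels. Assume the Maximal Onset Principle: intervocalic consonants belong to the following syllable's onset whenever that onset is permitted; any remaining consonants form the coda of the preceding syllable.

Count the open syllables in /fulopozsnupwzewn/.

2

The vowels are u, o, o, u, e — 5 nuclei, so 5 syllables.
/u…o/ gap (V1→V2): /l/ is a single consonant, so it becomes the next onset.
/o…o/ gap (V2→V3): /p/ is a single consonant, so it becomes the next onset.
/o…u/ gap (V3→V4): cluster /zsn/ — the longest permitted-onset suffix is /n/; onset = /n/, preceding coda = /zs/.
/u…e/ gap (V4→V5): /pwz/ splits as /pw/ + /z/ (/z/ is the longest suffix that is a licit onset).
Result: fu.lo.pozs.nupw.zewn.
Classifying each syllable: /fu/ (open), /lo/ (open), /pozs/ (closed), /nupw/ (closed), /zewn/ (closed).
Open syllables: 2.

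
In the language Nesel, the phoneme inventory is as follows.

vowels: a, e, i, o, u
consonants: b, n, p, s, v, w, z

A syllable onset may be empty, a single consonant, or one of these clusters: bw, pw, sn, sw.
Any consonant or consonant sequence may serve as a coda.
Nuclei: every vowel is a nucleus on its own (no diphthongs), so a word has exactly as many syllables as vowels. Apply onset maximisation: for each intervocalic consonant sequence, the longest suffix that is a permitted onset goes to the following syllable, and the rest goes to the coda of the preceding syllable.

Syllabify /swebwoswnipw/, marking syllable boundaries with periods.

swe.bwosw.nipw

Nuclei (vowels): e, o, i → 3 syllables.
σ1/σ2 boundary: /bw/ is a licit onset in full, so it all attaches to the next syllable.
σ2/σ3 boundary: cluster /swn/ — the longest permitted-onset suffix is /n/; onset = /n/, preceding coda = /sw/.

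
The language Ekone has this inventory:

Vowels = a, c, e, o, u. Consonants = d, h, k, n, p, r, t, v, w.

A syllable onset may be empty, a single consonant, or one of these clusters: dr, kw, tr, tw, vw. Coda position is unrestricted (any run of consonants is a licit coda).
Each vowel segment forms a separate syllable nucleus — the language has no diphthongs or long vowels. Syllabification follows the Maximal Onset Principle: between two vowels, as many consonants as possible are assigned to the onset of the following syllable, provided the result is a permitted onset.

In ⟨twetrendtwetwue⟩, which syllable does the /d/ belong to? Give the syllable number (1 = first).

Nuclei (vowels): e, e, e, u, e → 5 syllables.
/e…e/ gap (V1→V2): cluster /tr/ — /tr/ is itself a permitted onset, so the whole cluster goes right; preceding coda = ∅.
/e…e/ gap (V2→V3): /ndtw/ splits as /nd/ + /tw/ (/tw/ is the longest suffix that is a licit onset).
/e…u/ gap (V3→V4): cluster /tw/ — /tw/ is itself a permitted onset, so the whole cluster goes right; preceding coda = ∅.
/u…e/ gap (V4→V5): nothing intervenes; syllable break is V.V.
Putting it together: twe.trend.twe.twu.e.
The /d/ is in the coda of syllable 2 (/trend/).

2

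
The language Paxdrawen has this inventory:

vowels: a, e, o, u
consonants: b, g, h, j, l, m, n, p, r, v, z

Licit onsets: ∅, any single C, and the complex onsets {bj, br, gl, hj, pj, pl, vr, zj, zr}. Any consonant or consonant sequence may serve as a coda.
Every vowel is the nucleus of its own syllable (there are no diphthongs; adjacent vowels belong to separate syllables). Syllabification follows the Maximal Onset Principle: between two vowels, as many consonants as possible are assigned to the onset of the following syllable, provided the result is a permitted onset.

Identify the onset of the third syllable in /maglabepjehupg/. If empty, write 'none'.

b

Vowels present: a, a, e, e, u; each is a nucleus, giving 5 syllables.
/a…a/ gap (V1→V2): cluster /gl/ — /gl/ is itself a permitted onset, so the whole cluster goes right; preceding coda = ∅.
/a…e/ gap (V2→V3): /b/ is a single consonant, so it becomes the next onset.
/e…e/ gap (V3→V4): cluster /pj/ — /pj/ is itself a permitted onset, so the whole cluster goes right; preceding coda = ∅.
/e…u/ gap (V4→V5): just /h/ — single C goes to the following onset.
Result: ma.gla.be.pje.hupg.
Syllable 3 is /be/: onset /b/, nucleus /e/, coda ∅.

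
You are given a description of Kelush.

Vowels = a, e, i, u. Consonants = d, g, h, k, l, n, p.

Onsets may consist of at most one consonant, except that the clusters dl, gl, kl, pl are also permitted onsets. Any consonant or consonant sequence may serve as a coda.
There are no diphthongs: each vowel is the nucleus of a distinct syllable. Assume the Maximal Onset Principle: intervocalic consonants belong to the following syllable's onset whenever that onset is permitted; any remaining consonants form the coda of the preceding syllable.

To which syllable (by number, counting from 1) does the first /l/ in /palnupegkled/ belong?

1

Vowels present: a, u, e, e; each is a nucleus, giving 4 syllables.
σ1/σ2 boundary: /ln/; trying suffixes from longest down, /n/ is the first permitted one, so coda /l/ | onset /n/.
σ2/σ3 boundary: /p/ is a single consonant, so it becomes the next onset.
σ3/σ4 boundary: cluster /gkl/ — the longest permitted-onset suffix is /kl/; onset = /kl/, preceding coda = /g/.
Putting it together: pal.nu.peg.kled.
The first /l/ is in the coda of syllable 1 (/pal/).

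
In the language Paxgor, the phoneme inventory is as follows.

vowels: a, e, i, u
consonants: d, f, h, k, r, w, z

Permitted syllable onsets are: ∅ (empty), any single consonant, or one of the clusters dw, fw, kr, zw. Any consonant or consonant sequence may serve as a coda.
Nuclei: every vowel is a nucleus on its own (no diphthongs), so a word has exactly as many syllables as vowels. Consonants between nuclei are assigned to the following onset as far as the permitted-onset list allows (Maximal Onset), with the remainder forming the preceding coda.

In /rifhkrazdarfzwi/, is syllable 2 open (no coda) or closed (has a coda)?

closed

Vowels present: i, a, a, i; each is a nucleus, giving 4 syllables.
σ1/σ2 boundary: /fhkr/; trying suffixes from longest down, /kr/ is the first permitted one, so coda /fh/ | onset /kr/.
σ2/σ3 boundary: cluster /zd/ — the longest permitted-onset suffix is /d/; onset = /d/, preceding coda = /z/.
σ3/σ4 boundary: /rfzw/ — longest licit onset from the right is /zw/, leaving /rf/ as coda.
Result: rifh.kraz.darf.zwi.
Syllable 2 is /kraz/ with coda /z/, so it is closed.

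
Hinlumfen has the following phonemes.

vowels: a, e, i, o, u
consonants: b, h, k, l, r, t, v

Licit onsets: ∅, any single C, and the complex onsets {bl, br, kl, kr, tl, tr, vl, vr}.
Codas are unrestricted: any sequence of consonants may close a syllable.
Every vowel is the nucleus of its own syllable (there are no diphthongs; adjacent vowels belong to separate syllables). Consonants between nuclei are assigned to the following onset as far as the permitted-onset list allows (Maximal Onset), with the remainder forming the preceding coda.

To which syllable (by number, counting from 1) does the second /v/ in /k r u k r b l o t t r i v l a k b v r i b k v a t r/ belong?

5

Nuclei (vowels): u, o, i, a, i, a → 6 syllables.
σ1/σ2 boundary: /krbl/ — longest licit onset from the right is /bl/, leaving /kr/ as coda.
σ2/σ3 boundary: cluster /ttr/ — the longest permitted-onset suffix is /tr/; onset = /tr/, preceding coda = /t/.
σ3/σ4 boundary: cluster /vl/ — /vl/ is itself a permitted onset, so the whole cluster goes right; preceding coda = ∅.
σ4/σ5 boundary: cluster /kbvr/ — the longest permitted-onset suffix is /vr/; onset = /vr/, preceding coda = /kb/.
σ5/σ6 boundary: cluster /bkv/ — the longest permitted-onset suffix is /v/; onset = /v/, preceding coda = /bk/.
Putting it together: krukr.blot.tri.vlakb.vribk.vatr.
The second /v/ is in the onset of syllable 5 (/vribk/).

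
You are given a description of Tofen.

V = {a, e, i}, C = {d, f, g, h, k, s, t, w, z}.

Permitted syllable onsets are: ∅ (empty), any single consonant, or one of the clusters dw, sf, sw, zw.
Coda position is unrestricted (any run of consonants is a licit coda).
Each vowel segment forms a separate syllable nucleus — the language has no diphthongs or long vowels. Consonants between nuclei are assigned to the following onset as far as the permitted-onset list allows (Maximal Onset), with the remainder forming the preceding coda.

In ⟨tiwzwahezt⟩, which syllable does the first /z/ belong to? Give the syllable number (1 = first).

Nuclei (vowels): i, a, e → 3 syllables.
V1 /i/ – V2 /a/: cluster /wzw/ — the longest permitted-onset suffix is /zw/; onset = /zw/, preceding coda = /w/.
V2 /a/ – V3 /e/: /h/ is a single consonant, so it becomes the next onset.
Putting it together: tiw.zwa.hezt.
The first /z/ is in the onset of syllable 2 (/zwa/).

2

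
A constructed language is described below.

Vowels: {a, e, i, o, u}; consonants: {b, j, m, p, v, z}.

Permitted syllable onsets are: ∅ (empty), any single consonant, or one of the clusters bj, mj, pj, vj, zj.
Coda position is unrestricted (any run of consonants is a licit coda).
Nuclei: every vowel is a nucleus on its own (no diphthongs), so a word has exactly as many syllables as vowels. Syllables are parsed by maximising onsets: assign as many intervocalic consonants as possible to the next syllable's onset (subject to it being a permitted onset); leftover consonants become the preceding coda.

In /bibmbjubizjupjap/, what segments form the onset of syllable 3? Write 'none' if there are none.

b

The vowels are i, u, i, u, a — 5 nuclei, so 5 syllables.
V1 /i/ – V2 /u/: /bmbj/; trying suffixes from longest down, /bj/ is the first permitted one, so coda /bm/ | onset /bj/.
V2 /u/ – V3 /i/: just /b/ — single C goes to the following onset.
V3 /i/ – V4 /u/: /zj/ is a licit onset in full, so it all attaches to the next syllable.
V4 /u/ – V5 /a/: cluster /pj/ — /pj/ is itself a permitted onset, so the whole cluster goes right; preceding coda = ∅.
So the parse is bibm.bju.bi.zju.pjap.
Syllable 3 is /bi/: onset /b/, nucleus /i/, coda ∅.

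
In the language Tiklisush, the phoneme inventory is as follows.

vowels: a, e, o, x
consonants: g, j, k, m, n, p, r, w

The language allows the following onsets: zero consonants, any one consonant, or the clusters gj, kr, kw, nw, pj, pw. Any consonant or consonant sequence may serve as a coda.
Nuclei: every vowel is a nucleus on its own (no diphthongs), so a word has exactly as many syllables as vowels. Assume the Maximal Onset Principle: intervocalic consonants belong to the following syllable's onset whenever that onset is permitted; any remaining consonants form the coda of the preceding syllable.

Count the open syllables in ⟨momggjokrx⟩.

Vowels present: o, o, x; each is a nucleus, giving 3 syllables.
/o…o/ gap (V1→V2): /mggj/ splits as /mg/ + /gj/ (/gj/ is the longest suffix that is a licit onset).
/o…x/ gap (V2→V3): /kr/ — entire cluster is a permitted onset → onset /kr/, coda ∅.
Putting it together: momg.gjo.krx.
Classifying each syllable: /momg/ (closed), /gjo/ (open), /krx/ (open).
Open syllables: 2.

2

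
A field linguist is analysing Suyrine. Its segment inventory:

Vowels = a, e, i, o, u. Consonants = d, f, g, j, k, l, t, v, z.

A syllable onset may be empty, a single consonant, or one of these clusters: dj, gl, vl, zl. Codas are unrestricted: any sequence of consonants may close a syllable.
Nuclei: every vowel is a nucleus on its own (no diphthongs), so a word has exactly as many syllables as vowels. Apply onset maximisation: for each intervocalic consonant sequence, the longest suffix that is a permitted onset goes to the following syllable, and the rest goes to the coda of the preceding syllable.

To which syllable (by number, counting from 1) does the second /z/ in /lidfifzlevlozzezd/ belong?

Vowels present: i, i, e, o, e; each is a nucleus, giving 5 syllables.
Between /i/ (V1) and /i/ (V2): /df/; trying suffixes from longest down, /f/ is the first permitted one, so coda /d/ | onset /f/.
Between /i/ (V2) and /e/ (V3): cluster /fzl/ — the longest permitted-onset suffix is /zl/; onset = /zl/, preceding coda = /f/.
Between /e/ (V3) and /o/ (V4): cluster /vl/ — /vl/ is itself a permitted onset, so the whole cluster goes right; preceding coda = ∅.
Between /o/ (V4) and /e/ (V5): /zz/ splits as /z/ + /z/ (/z/ is the longest suffix that is a licit onset).
So the parse is lid.fif.zle.vloz.zezd.
The second /z/ is in the coda of syllable 4 (/vloz/).

4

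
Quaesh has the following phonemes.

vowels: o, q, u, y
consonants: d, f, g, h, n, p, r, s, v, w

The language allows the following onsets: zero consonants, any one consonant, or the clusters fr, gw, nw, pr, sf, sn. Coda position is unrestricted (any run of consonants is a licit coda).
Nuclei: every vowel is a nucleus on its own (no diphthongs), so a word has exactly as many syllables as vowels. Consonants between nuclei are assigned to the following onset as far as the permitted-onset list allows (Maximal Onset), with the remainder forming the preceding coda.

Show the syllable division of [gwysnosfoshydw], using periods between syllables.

The vowels are y, o, o, y — 4 nuclei, so 4 syllables.
/y…o/ gap (V1→V2): cluster /sn/ — /sn/ is itself a permitted onset, so the whole cluster goes right; preceding coda = ∅.
/o…o/ gap (V2→V3): cluster /sf/ — /sf/ is itself a permitted onset, so the whole cluster goes right; preceding coda = ∅.
/o…y/ gap (V3→V4): /sh/ — longest licit onset from the right is /h/, leaving /s/ as coda.

gwy.sno.sfos.hydw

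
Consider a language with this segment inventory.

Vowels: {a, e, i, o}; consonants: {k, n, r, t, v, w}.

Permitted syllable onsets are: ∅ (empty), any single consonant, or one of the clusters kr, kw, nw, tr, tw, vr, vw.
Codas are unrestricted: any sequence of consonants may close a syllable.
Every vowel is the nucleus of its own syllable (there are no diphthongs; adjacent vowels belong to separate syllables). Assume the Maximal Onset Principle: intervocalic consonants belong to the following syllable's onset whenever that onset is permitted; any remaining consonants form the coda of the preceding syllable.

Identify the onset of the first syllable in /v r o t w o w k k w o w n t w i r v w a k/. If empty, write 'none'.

Vowels present: o, o, o, i, a; each is a nucleus, giving 5 syllables.
/o…o/ gap (V1→V2): /tw/ — entire cluster is a permitted onset → onset /tw/, coda ∅.
/o…o/ gap (V2→V3): cluster /wkkw/ — the longest permitted-onset suffix is /kw/; onset = /kw/, preceding coda = /wk/.
/o…i/ gap (V3→V4): /wntw/ — longest licit onset from the right is /tw/, leaving /wn/ as coda.
/i…a/ gap (V4→V5): /rvw/ — longest licit onset from the right is /vw/, leaving /r/ as coda.
Putting it together: vro.twowk.kwown.twir.vwak.
Syllable 1 is /vro/: onset /vr/, nucleus /o/, coda ∅.

vr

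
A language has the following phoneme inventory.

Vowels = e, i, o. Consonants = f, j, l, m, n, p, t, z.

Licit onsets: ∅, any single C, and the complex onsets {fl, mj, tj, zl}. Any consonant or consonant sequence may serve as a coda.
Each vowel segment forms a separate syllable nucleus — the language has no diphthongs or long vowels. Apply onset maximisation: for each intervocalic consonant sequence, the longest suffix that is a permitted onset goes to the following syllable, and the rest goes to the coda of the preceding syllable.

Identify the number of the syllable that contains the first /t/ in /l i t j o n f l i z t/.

2

The vowels are i, o, i — 3 nuclei, so 3 syllables.
/i…o/ gap (V1→V2): /tj/ is a licit onset in full, so it all attaches to the next syllable.
/o…i/ gap (V2→V3): /nfl/ splits as /n/ + /fl/ (/fl/ is the longest suffix that is a licit onset).
Putting it together: li.tjon.flizt.
The first /t/ is in the onset of syllable 2 (/tjon/).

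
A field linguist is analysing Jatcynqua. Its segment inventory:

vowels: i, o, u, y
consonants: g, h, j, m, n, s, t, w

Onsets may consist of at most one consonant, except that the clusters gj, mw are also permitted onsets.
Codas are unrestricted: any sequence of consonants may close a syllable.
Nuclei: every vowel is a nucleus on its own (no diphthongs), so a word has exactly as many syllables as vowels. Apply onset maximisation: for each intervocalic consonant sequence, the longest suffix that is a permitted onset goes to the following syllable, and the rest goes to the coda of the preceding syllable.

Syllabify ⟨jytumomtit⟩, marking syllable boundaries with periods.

jy.tu.mom.tit

The vowels are y, u, o, i — 4 nuclei, so 4 syllables.
Between /y/ (V1) and /u/ (V2): /t/ → onset of the next syllable (single consonants are always licit onsets).
Between /u/ (V2) and /o/ (V3): /m/ is a single consonant, so it becomes the next onset.
Between /o/ (V3) and /i/ (V4): /mt/; trying suffixes from longest down, /t/ is the first permitted one, so coda /m/ | onset /t/.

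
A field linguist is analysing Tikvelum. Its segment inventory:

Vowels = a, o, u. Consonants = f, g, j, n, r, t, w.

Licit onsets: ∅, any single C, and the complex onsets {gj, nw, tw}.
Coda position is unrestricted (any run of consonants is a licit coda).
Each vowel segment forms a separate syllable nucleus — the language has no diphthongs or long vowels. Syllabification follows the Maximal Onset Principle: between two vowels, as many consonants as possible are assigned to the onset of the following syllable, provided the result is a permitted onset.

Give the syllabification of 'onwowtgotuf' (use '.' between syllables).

o.nwowt.go.tuf

The vowels are o, o, o, u — 4 nuclei, so 4 syllables.
/o…o/ gap (V1→V2): /nw/ is a licit onset in full, so it all attaches to the next syllable.
/o…o/ gap (V2→V3): /wtg/ splits as /wt/ + /g/ (/g/ is the longest suffix that is a licit onset).
/o…u/ gap (V3→V4): /t/ is a single consonant, so it becomes the next onset.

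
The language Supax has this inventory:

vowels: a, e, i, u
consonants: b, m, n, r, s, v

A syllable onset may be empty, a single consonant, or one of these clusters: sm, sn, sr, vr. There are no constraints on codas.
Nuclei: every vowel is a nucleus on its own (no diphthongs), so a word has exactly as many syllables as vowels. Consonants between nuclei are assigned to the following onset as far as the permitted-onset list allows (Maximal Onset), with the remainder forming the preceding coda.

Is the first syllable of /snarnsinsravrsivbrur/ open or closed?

closed

The vowels are a, i, a, i, u — 5 nuclei, so 5 syllables.
Between /a/ (V1) and /i/ (V2): /rns/; trying suffixes from longest down, /s/ is the first permitted one, so coda /rn/ | onset /s/.
Between /i/ (V2) and /a/ (V3): /nsr/ — longest licit onset from the right is /sr/, leaving /n/ as coda.
Between /a/ (V3) and /i/ (V4): /vrs/ splits as /vr/ + /s/ (/s/ is the longest suffix that is a licit onset).
Between /i/ (V4) and /u/ (V5): cluster /vbr/ — the longest permitted-onset suffix is /r/; onset = /r/, preceding coda = /vb/.
So the parse is snarn.sin.sravr.sivb.rur.
Syllable 1 is /snarn/ with coda /rn/, so it is closed.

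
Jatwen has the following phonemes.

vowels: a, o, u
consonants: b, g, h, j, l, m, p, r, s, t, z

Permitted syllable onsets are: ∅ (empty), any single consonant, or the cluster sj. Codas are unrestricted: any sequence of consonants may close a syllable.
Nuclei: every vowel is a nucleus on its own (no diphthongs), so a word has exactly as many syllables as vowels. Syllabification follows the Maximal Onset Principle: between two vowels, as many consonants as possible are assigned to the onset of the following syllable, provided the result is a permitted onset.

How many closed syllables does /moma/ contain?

0

Nuclei (vowels): o, a → 2 syllables.
/o…a/ gap (V1→V2): just /m/ — single C goes to the following onset.
Result: mo.ma.
Classifying each syllable: /mo/ (open), /ma/ (open).
Closed syllables: 0.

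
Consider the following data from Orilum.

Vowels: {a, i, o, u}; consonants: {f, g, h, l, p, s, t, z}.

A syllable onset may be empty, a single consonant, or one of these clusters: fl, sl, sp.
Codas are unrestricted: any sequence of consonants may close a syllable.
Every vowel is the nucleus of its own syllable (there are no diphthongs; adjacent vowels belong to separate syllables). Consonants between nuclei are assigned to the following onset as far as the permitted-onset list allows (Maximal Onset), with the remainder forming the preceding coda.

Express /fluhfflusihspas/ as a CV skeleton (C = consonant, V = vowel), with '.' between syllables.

The vowels are u, u, i, a — 4 nuclei, so 4 syllables.
/u…u/ gap (V1→V2): /hffl/ splits as /hf/ + /fl/ (/fl/ is the longest suffix that is a licit onset).
/u…i/ gap (V2→V3): /s/ is a single consonant, so it becomes the next onset.
/i…a/ gap (V3→V4): /hsp/; trying suffixes from longest down, /sp/ is the first permitted one, so coda /h/ | onset /sp/.
Syllabification: fluhf.flu.sih.spas.
Mapping each syllable to C/V: /fluhf/ → CCVCC, /flu/ → CCV, /sih/ → CVC, /spas/ → CCVC.

CCVCC.CCV.CVC.CCVC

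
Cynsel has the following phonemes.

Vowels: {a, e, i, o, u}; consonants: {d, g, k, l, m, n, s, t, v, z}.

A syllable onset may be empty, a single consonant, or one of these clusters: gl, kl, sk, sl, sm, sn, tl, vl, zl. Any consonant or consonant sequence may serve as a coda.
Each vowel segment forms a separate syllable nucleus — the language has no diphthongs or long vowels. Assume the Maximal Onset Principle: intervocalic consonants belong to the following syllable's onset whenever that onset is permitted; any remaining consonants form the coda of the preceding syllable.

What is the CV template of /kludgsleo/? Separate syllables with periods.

The vowels are u, e, o — 3 nuclei, so 3 syllables.
σ1/σ2 boundary: /dgsl/; trying suffixes from longest down, /sl/ is the first permitted one, so coda /dg/ | onset /sl/.
σ2/σ3 boundary: nothing intervenes; syllable break is V.V.
Putting it together: kludg.sle.o.
Mapping each syllable to C/V: /kludg/ → CCVCC, /sle/ → CCV, /o/ → V.

CCVCC.CCV.V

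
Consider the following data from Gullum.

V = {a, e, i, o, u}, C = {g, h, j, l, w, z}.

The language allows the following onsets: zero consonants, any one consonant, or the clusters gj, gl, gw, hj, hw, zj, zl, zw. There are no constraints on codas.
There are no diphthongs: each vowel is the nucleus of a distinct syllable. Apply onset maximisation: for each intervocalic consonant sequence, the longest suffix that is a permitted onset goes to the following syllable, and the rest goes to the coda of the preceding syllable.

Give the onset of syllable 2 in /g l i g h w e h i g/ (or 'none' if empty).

Nuclei (vowels): i, e, i → 3 syllables.
Between /i/ (V1) and /e/ (V2): /ghw/; trying suffixes from longest down, /hw/ is the first permitted one, so coda /g/ | onset /hw/.
Between /e/ (V2) and /i/ (V3): /h/ is a single consonant, so it becomes the next onset.
So the parse is glig.hwe.hig.
Syllable 2 is /hwe/: onset /hw/, nucleus /e/, coda ∅.

hw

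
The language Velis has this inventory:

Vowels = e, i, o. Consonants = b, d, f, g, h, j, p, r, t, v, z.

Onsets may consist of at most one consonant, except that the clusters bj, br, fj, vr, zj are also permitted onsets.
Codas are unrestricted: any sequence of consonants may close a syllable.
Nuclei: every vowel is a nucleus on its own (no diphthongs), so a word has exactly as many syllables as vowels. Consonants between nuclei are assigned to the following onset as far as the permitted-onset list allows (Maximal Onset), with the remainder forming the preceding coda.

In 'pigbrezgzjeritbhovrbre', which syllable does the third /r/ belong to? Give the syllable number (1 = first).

5

Nuclei (vowels): i, e, e, i, o, e → 6 syllables.
/i…e/ gap (V1→V2): /gbr/ — longest licit onset from the right is /br/, leaving /g/ as coda.
/e…e/ gap (V2→V3): /zgzj/; trying suffixes from longest down, /zj/ is the first permitted one, so coda /zg/ | onset /zj/.
/e…i/ gap (V3→V4): /r/ → onset of the next syllable (single consonants are always licit onsets).
/i…o/ gap (V4→V5): /tbh/ — longest licit onset from the right is /h/, leaving /tb/ as coda.
/o…e/ gap (V5→V6): /vrbr/; trying suffixes from longest down, /br/ is the first permitted one, so coda /vr/ | onset /br/.
Putting it together: pig.brezg.zje.ritb.hovr.bre.
The third /r/ is in the coda of syllable 5 (/hovr/).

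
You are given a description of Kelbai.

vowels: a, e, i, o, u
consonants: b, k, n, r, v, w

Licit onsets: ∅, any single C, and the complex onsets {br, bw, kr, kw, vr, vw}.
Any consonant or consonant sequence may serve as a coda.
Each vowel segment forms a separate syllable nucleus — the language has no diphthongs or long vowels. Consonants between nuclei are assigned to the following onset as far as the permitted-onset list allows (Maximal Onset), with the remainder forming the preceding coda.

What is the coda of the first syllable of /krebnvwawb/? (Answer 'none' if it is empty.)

Vowels present: e, a; each is a nucleus, giving 2 syllables.
σ1/σ2 boundary: /bnvw/; trying suffixes from longest down, /vw/ is the first permitted one, so coda /bn/ | onset /vw/.
Result: krebn.vwawb.
Syllable 1 is /krebn/: onset /kr/, nucleus /e/, coda /bn/.

bn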